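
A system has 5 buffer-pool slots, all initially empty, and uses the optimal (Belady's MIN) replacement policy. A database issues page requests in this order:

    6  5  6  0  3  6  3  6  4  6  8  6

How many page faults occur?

6 -> fault, frames {6}
5 -> fault, frames {6,5}
6 -> hit
0 -> fault, frames {6,5,0}
3 -> fault, frames {6,5,0,3}
6 -> hit
3 -> hit
6 -> hit
4 -> fault, frames {6,5,0,3,4}
6 -> hit
8 -> fault, evict 4, frames {6,5,0,3,8}
6 -> hit
Page faults: 6.

6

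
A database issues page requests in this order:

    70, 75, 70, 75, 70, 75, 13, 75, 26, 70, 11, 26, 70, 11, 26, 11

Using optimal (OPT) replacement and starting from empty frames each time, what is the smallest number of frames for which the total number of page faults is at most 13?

2

f=1: 16 faults
f=2: 8 faults
f=3: 5 faults
f=4: 5 faults
f=5: 5 faults
Smallest f with faults ≤ 13 is 2.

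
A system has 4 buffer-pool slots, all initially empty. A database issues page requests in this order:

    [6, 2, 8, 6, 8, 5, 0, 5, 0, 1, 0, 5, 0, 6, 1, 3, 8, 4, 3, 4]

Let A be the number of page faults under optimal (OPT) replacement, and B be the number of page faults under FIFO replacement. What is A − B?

-1

Under OPT: F F F . . F F . . F . . . . . F F F . . → 9 faults.
Under FIFO: F F F . . F F . . F . . . F . F F F . . → 10 faults.
A − B = 9 − 10 = -1.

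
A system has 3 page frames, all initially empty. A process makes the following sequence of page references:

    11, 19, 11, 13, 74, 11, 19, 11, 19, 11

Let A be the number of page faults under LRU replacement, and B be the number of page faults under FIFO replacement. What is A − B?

-1

Under LRU: F F . F F . F . . . → 5 faults.
Under FIFO: F F . F F F F . . . → 6 faults.
A − B = 5 − 6 = -1.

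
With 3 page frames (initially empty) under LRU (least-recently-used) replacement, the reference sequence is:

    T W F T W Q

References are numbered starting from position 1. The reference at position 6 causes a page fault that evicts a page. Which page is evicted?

pos 1: T: miss, frames (T)
pos 2: W: miss, frames (T W)
pos 3: F: miss, frames (T W F)
pos 4: T: hit
pos 5: W: hit
pos 6: Q: miss, evict F, frames (T W Q)
At position 6, page F is evicted.

F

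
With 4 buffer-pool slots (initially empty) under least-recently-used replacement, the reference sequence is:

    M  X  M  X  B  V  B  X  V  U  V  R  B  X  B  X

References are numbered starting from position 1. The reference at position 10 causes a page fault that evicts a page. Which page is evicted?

M

pos 1: M: miss, frames {M}
pos 2: X: miss, frames {M,X}
pos 3: M: hit
pos 4: X: hit
pos 5: B: miss, frames {M,X,B}
pos 6: V: miss, frames {M,X,B,V}
pos 7: B: hit
pos 8: X: hit
pos 9: V: hit
pos 10: U: miss, evict M, frames {B,X,V,U}
At position 10, page M is evicted.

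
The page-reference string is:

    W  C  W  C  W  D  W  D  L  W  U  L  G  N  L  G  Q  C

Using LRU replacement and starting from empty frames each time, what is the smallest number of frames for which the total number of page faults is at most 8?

8

f=1: 18 faults
f=2: 13 faults
f=3: 9 faults
f=4: 9 faults
f=5: 9 faults
f=6: 9 faults
f=7: 9 faults
f=8: 8 faults
Smallest f with faults ≤ 8 is 8.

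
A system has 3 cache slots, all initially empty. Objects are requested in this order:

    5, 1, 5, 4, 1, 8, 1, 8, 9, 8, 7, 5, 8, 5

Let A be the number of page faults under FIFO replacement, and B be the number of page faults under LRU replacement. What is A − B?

1

Under FIFO: F F . F . F . . F . F F F . → 8 faults.
Under LRU: F F . F . F . . F . F F . . → 7 faults.
A − B = 8 − 7 = 1.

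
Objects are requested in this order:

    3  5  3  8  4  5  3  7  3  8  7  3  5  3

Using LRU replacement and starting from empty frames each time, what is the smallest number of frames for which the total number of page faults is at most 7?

4

f=1: 14 faults
f=2: 11 faults
f=3: 9 faults
f=4: 6 faults
f=5: 5 faults
Smallest f with faults ≤ 7 is 4.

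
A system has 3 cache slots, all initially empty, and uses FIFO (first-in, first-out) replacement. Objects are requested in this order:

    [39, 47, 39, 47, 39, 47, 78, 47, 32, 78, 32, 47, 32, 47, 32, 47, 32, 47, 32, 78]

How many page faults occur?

4

39 -> fault, frames {39}
47 -> fault, frames {39,47}
39 -> hit
47 -> hit
39 -> hit
47 -> hit
78 -> fault, frames {39,47,78}
47 -> hit
32 -> fault, evict 39, frames {47,78,32}
78 -> hit
32 -> hit
47 -> hit
32 -> hit
47 -> hit
32 -> hit
47 -> hit
32 -> hit
47 -> hit
32 -> hit
78 -> hit
Page faults: 4.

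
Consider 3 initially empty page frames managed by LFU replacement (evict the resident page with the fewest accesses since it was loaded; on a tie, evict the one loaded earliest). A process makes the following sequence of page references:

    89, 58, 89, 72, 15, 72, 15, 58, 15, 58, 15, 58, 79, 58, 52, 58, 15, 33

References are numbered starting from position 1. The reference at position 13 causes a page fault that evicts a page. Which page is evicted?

72

pos 1: 89 → fault, frames {89}
pos 2: 58 → fault, frames {89,58}
pos 3: 89 → hit
pos 4: 72 → fault, frames {89,58,72}
pos 5: 15 → fault, evict 58, frames {89,72,15}
pos 6: 72 → hit
pos 7: 15 → hit
pos 8: 58 → fault, evict 89, frames {72,15,58}
pos 9: 15 → hit
pos 10: 58 → hit
pos 11: 15 → hit
pos 12: 58 → hit
pos 13: 79 → fault, evict 72, frames {15,58,79}
At position 13, page 72 is evicted.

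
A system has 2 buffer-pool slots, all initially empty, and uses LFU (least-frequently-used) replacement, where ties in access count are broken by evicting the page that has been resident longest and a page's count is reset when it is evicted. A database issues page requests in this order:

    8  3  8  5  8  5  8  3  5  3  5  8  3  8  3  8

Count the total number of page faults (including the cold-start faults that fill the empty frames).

8: fault, frames {8}
3: fault, frames {8,3}
8: hit
5: fault, evict 3, frames {8,5}
8: hit
5: hit
8: hit
3: fault, evict 5, frames {8,3}
5: fault, evict 3, frames {8,5}
3: fault, evict 5, frames {8,3}
5: fault, evict 3, frames {8,5}
8: hit
3: fault, evict 5, frames {8,3}
8: hit
3: hit
8: hit
Page faults: 8.

8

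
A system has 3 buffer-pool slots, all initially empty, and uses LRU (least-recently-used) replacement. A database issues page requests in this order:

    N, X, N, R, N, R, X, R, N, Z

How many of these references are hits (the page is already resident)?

N -> miss, frames (N)
X -> miss, frames (N X)
N -> hit
R -> miss, frames (X N R)
N -> hit
R -> hit
X -> hit
R -> hit
N -> hit
Z -> miss, evict X, frames (R N Z)
Hits: 6.

6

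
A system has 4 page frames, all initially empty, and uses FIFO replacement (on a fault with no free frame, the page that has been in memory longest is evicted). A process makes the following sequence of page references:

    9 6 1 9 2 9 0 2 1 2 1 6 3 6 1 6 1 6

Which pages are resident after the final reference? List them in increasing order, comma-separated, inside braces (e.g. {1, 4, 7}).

9 → miss, frames [9]
6 → miss, frames [9, 6]
1 → miss, frames [9, 6, 1]
9 → hit
2 → miss, frames [9, 6, 1, 2]
9 → hit
0 → miss, evict 9, frames [6, 1, 2, 0]
2 → hit
1 → hit
2 → hit
1 → hit
6 → hit
3 → miss, evict 6, frames [1, 2, 0, 3]
6 → miss, evict 1, frames [2, 0, 3, 6]
1 → miss, evict 2, frames [0, 3, 6, 1]
6 → hit
1 → hit
6 → hit

{0, 1, 3, 6}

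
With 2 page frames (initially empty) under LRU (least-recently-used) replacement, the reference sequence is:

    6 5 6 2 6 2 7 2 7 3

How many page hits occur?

6 → miss, frames [6]
5 → miss, frames [6, 5]
6 → hit
2 → miss, evict 5, frames [6, 2]
6 → hit
2 → hit
7 → miss, evict 6, frames [2, 7]
2 → hit
7 → hit
3 → miss, evict 2, frames [7, 3]
Hits: 5.

5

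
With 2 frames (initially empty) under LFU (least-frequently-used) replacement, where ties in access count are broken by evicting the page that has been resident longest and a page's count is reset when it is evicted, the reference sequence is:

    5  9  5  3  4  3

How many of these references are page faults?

5 -> miss, frames [5]
9 -> miss, frames [5, 9]
5 -> hit
3 -> miss, evict 9, frames [5, 3]
4 -> miss, evict 3, frames [5, 4]
3 -> miss, evict 4, frames [5, 3]
Page faults: 5.

5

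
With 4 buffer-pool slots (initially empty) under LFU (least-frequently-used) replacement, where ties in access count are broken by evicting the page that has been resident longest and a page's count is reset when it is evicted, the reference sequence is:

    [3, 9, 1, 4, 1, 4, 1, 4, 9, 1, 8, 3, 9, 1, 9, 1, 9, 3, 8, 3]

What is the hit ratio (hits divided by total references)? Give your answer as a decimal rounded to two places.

0.60

3: fault, frames {3}
9: fault, frames {3,9}
1: fault, frames {3,9,1}
4: fault, frames {3,9,1,4}
1: hit
4: hit
1: hit
4: hit
9: hit
1: hit
8: fault, evict 3, frames {9,1,4,8}
3: fault, evict 8, frames {9,1,4,3}
9: hit
1: hit
9: hit
1: hit
9: hit
3: hit
8: fault, evict 3, frames {9,1,4,8}
3: fault, evict 8, frames {9,1,4,3}
Hits: 12 of 20 references → 12/20 = 0.6000.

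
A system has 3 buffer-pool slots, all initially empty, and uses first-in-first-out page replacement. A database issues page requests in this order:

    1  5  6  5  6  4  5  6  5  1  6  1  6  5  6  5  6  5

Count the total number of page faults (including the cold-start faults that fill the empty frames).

7

1 -> miss, frames [1]
5 -> miss, frames [1, 5]
6 -> miss, frames [1, 5, 6]
5 -> hit
6 -> hit
4 -> miss, evict 1, frames [5, 6, 4]
5 -> hit
6 -> hit
5 -> hit
1 -> miss, evict 5, frames [6, 4, 1]
6 -> hit
1 -> hit
6 -> hit
5 -> miss, evict 6, frames [4, 1, 5]
6 -> miss, evict 4, frames [1, 5, 6]
5 -> hit
6 -> hit
5 -> hit
Page faults: 7.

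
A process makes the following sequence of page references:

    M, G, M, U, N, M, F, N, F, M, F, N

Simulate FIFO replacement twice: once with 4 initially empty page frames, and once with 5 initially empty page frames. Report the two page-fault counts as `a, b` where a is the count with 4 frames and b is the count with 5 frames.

4 frames: F F . F F . F . . F . . → 6 faults.
5 frames: F F . F F . F . . . . . → 5 faults.
5 < 6: adding a frame reduced faults, as is typical.

6, 5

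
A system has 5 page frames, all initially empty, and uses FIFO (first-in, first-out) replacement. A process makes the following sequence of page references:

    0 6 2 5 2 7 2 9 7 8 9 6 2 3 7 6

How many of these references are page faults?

0 → fault, frames {0}
6 → fault, frames {0,6}
2 → fault, frames {0,6,2}
5 → fault, frames {0,6,2,5}
2 → hit
7 → fault, frames {0,6,2,5,7}
2 → hit
9 → fault, evict 0, frames {6,2,5,7,9}
7 → hit
8 → fault, evict 6, frames {2,5,7,9,8}
9 → hit
6 → fault, evict 2, frames {5,7,9,8,6}
2 → fault, evict 5, frames {7,9,8,6,2}
3 → fault, evict 7, frames {9,8,6,2,3}
7 → fault, evict 9, frames {8,6,2,3,7}
6 → hit
Page faults: 11.

11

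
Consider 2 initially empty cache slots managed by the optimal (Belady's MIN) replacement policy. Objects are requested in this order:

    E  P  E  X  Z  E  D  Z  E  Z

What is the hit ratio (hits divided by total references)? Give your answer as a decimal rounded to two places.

E → miss, frames (E)
P → miss, frames (E P)
E → hit
X → miss, evict P, frames (E X)
Z → miss, evict X, frames (E Z)
E → hit
D → miss, evict E, frames (Z D)
Z → hit
E → miss, evict D, frames (Z E)
Z → hit
Hits: 4 of 10 references → 4/10 = 0.4000.

0.40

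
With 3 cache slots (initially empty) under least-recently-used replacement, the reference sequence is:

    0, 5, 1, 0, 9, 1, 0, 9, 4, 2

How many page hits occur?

0 → miss, frames {0}
5 → miss, frames {0,5}
1 → miss, frames {0,5,1}
0 → hit
9 → miss, evict 5, frames {1,0,9}
1 → hit
0 → hit
9 → hit
4 → miss, evict 1, frames {0,9,4}
2 → miss, evict 0, frames {9,4,2}
Hits: 4.

4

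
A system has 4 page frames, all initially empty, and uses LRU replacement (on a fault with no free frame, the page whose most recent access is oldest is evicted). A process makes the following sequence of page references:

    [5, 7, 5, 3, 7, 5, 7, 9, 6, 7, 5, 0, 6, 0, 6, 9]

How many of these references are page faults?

5 -> miss, frames (5)
7 -> miss, frames (5 7)
5 -> hit
3 -> miss, frames (7 5 3)
7 -> hit
5 -> hit
7 -> hit
9 -> miss, frames (3 5 7 9)
6 -> miss, evict 3, frames (5 7 9 6)
7 -> hit
5 -> hit
0 -> miss, evict 9, frames (6 7 5 0)
6 -> hit
0 -> hit
6 -> hit
9 -> miss, evict 7, frames (5 0 6 9)
Page faults: 7.

7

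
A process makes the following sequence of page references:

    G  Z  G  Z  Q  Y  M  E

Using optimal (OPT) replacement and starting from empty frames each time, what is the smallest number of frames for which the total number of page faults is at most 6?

2

f=1: 8 faults
f=2: 6 faults
f=3: 6 faults
f=4: 6 faults
f=5: 6 faults
f=6: 6 faults
Smallest f with faults ≤ 6 is 2.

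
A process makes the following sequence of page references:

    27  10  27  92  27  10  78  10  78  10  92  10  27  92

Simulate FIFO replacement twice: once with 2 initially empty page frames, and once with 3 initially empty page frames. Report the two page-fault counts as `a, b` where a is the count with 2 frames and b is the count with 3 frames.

2 frames: F F . F F F F . . . F F F F → 10 faults.
3 frames: F F . F . . F . . . . . F . → 5 faults.
5 < 10: adding a frame reduced faults, as is typical.

10, 5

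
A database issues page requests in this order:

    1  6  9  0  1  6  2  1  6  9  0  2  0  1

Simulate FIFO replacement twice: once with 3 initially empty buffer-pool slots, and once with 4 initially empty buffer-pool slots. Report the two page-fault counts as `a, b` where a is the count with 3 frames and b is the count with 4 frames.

10, 11

3 frames: F F F F F F F . . F F . . F → 10 faults.
4 frames: F F F F . . F F F F F F . F → 11 faults.
11 > 10: adding a frame increased faults — Belady's anomaly.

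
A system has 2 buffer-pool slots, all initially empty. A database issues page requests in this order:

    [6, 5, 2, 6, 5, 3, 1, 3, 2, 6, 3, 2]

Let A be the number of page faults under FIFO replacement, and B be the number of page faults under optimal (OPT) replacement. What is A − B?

Under FIFO: F F F F F F F . F F F F → 11 faults.
Under OPT: F F F . F F F . F F . F → 9 faults.
A − B = 11 − 9 = 2.

2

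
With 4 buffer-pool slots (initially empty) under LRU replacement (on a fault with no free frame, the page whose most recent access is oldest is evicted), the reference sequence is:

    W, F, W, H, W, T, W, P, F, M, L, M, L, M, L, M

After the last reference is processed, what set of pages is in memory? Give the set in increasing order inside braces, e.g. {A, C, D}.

{F, L, M, P}

W -> miss, frames [W]
F -> miss, frames [W, F]
W -> hit
H -> miss, frames [F, W, H]
W -> hit
T -> miss, frames [F, H, W, T]
W -> hit
P -> miss, evict F, frames [H, T, W, P]
F -> miss, evict H, frames [T, W, P, F]
M -> miss, evict T, frames [W, P, F, M]
L -> miss, evict W, frames [P, F, M, L]
M -> hit
L -> hit
M -> hit
L -> hit
M -> hit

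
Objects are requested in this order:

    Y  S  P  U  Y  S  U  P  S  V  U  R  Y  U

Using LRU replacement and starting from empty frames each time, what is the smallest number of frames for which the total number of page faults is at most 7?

4

f=1: 14 faults
f=2: 14 faults
f=3: 11 faults
f=4: 7 faults
f=5: 7 faults
f=6: 6 faults
Smallest f with faults ≤ 7 is 4.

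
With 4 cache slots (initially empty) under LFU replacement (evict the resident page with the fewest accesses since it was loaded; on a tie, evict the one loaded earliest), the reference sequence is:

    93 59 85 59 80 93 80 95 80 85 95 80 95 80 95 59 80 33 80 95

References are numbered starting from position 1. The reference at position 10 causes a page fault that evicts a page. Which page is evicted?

pos 1: 93: miss, frames (93)
pos 2: 59: miss, frames (93 59)
pos 3: 85: miss, frames (93 59 85)
pos 4: 59: hit
pos 5: 80: miss, frames (93 59 85 80)
pos 6: 93: hit
pos 7: 80: hit
pos 8: 95: miss, evict 85, frames (93 59 80 95)
pos 9: 80: hit
pos 10: 85: miss, evict 95, frames (93 59 80 85)
At position 10, page 95 is evicted.

95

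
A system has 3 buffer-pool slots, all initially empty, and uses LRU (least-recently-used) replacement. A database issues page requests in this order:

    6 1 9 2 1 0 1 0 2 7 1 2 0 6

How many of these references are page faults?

6 → fault, frames [6]
1 → fault, frames [6, 1]
9 → fault, frames [6, 1, 9]
2 → fault, evict 6, frames [1, 9, 2]
1 → hit
0 → fault, evict 9, frames [2, 1, 0]
1 → hit
0 → hit
2 → hit
7 → fault, evict 1, frames [0, 2, 7]
1 → fault, evict 0, frames [2, 7, 1]
2 → hit
0 → fault, evict 7, frames [1, 2, 0]
6 → fault, evict 1, frames [2, 0, 6]
Page faults: 9.

9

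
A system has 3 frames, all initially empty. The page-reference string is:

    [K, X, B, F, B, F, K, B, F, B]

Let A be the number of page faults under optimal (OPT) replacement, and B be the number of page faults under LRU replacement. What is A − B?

Under OPT: F F F F . . . . . . → 4 faults.
Under LRU: F F F F . . F . . . → 5 faults.
A − B = 4 − 5 = -1.

-1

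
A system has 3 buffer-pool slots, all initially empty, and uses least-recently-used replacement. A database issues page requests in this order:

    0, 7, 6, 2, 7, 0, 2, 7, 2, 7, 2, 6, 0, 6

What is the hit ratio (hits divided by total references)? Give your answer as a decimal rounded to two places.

0: miss, frames {0}
7: miss, frames {0,7}
6: miss, frames {0,7,6}
2: miss, evict 0, frames {7,6,2}
7: hit
0: miss, evict 6, frames {2,7,0}
2: hit
7: hit
2: hit
7: hit
2: hit
6: miss, evict 0, frames {7,2,6}
0: miss, evict 7, frames {2,6,0}
6: hit
Hits: 7 of 14 references → 7/14 = 0.5000.

0.50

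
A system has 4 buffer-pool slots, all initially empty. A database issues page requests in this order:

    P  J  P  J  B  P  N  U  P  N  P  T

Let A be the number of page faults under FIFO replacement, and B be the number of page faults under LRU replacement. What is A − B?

1

Under FIFO: F F . . F . F F F . . F → 7 faults.
Under LRU: F F . . F . F F . . . F → 6 faults.
A − B = 7 − 6 = 1.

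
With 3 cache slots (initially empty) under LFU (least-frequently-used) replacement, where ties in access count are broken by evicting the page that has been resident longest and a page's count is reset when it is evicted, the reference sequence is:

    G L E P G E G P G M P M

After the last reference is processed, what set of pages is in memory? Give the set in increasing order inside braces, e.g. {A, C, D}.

G: miss, frames (G)
L: miss, frames (G L)
E: miss, frames (G L E)
P: miss, evict G, frames (L E P)
G: miss, evict L, frames (E P G)
E: hit
G: hit
P: hit
G: hit
M: miss, evict E, frames (P G M)
P: hit
M: hit

{G, M, P}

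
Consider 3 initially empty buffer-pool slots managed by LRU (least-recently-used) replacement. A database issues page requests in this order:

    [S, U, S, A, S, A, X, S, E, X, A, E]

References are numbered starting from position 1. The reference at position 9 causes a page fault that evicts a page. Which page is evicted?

A

pos 1: S → miss, frames (S)
pos 2: U → miss, frames (S U)
pos 3: S → hit
pos 4: A → miss, frames (U S A)
pos 5: S → hit
pos 6: A → hit
pos 7: X → miss, evict U, frames (S A X)
pos 8: S → hit
pos 9: E → miss, evict A, frames (X S E)
At position 9, page A is evicted.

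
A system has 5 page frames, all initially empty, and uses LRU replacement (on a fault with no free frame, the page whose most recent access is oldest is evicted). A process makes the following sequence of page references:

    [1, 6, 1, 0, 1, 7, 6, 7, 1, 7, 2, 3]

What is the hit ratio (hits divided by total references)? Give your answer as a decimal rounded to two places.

1 → miss, frames (1)
6 → miss, frames (1 6)
1 → hit
0 → miss, frames (6 1 0)
1 → hit
7 → miss, frames (6 0 1 7)
6 → hit
7 → hit
1 → hit
7 → hit
2 → miss, frames (0 6 1 7 2)
3 → miss, evict 0, frames (6 1 7 2 3)
Hits: 6 of 12 references → 6/12 = 0.5000.

0.50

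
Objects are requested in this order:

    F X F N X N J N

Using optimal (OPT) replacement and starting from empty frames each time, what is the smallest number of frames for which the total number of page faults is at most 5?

f=1: 8 faults
f=2: 4 faults
f=3: 4 faults
f=4: 4 faults
Smallest f with faults ≤ 5 is 2.

2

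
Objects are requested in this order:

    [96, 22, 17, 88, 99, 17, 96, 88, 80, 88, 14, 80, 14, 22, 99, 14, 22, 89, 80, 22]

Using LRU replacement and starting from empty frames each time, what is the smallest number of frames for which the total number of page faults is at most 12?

f=1: 20 faults
f=2: 18 faults
f=3: 13 faults
f=4: 12 faults
f=5: 10 faults
f=6: 10 faults
f=7: 8 faults
f=8: 8 faults
Smallest f with faults ≤ 12 is 4.

4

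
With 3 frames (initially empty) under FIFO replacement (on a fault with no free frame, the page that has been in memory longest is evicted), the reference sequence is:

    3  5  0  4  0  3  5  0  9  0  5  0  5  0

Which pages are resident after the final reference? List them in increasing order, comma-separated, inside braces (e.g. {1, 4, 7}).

{0, 5, 9}

3: fault, frames {3}
5: fault, frames {3,5}
0: fault, frames {3,5,0}
4: fault, evict 3, frames {5,0,4}
0: hit
3: fault, evict 5, frames {0,4,3}
5: fault, evict 0, frames {4,3,5}
0: fault, evict 4, frames {3,5,0}
9: fault, evict 3, frames {5,0,9}
0: hit
5: hit
0: hit
5: hit
0: hit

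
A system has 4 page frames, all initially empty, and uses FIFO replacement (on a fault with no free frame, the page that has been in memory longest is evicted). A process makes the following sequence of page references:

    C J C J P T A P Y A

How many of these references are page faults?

C -> fault, frames [C]
J -> fault, frames [C, J]
C -> hit
J -> hit
P -> fault, frames [C, J, P]
T -> fault, frames [C, J, P, T]
A -> fault, evict C, frames [J, P, T, A]
P -> hit
Y -> fault, evict J, frames [P, T, A, Y]
A -> hit
Page faults: 6.

6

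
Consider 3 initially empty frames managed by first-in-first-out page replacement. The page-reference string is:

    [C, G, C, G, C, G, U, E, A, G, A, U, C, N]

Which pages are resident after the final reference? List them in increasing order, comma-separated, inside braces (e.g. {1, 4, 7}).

{C, N, U}

C → miss, frames {C}
G → miss, frames {C,G}
C → hit
G → hit
C → hit
G → hit
U → miss, frames {C,G,U}
E → miss, evict C, frames {G,U,E}
A → miss, evict G, frames {U,E,A}
G → miss, evict U, frames {E,A,G}
A → hit
U → miss, evict E, frames {A,G,U}
C → miss, evict A, frames {G,U,C}
N → miss, evict G, frames {U,C,N}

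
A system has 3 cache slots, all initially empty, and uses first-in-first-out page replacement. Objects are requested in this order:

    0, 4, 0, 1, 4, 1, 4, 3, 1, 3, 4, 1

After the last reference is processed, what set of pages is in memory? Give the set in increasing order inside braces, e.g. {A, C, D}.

0 -> miss, frames [0]
4 -> miss, frames [0, 4]
0 -> hit
1 -> miss, frames [0, 4, 1]
4 -> hit
1 -> hit
4 -> hit
3 -> miss, evict 0, frames [4, 1, 3]
1 -> hit
3 -> hit
4 -> hit
1 -> hit

{1, 3, 4}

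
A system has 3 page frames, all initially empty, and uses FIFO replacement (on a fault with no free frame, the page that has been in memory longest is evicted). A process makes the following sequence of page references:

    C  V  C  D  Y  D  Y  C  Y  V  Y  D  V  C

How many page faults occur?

C -> miss, frames {C}
V -> miss, frames {C,V}
C -> hit
D -> miss, frames {C,V,D}
Y -> miss, evict C, frames {V,D,Y}
D -> hit
Y -> hit
C -> miss, evict V, frames {D,Y,C}
Y -> hit
V -> miss, evict D, frames {Y,C,V}
Y -> hit
D -> miss, evict Y, frames {C,V,D}
V -> hit
C -> hit
Page faults: 7.

7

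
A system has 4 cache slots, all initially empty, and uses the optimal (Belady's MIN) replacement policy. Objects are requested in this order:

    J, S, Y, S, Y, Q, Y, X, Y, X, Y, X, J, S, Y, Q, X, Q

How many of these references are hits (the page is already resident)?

12

J → fault, frames (J)
S → fault, frames (J S)
Y → fault, frames (J S Y)
S → hit
Y → hit
Q → fault, frames (J S Y Q)
Y → hit
X → fault, evict Q, frames (J S Y X)
Y → hit
X → hit
Y → hit
X → hit
J → hit
S → hit
Y → hit
Q → fault, evict Y, frames (J S X Q)
X → hit
Q → hit
Hits: 12.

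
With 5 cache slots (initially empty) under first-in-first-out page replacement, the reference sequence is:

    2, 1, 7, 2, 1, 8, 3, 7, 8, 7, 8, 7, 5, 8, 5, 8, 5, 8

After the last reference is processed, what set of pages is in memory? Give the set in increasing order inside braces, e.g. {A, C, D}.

2 -> fault, frames [2]
1 -> fault, frames [2, 1]
7 -> fault, frames [2, 1, 7]
2 -> hit
1 -> hit
8 -> fault, frames [2, 1, 7, 8]
3 -> fault, frames [2, 1, 7, 8, 3]
7 -> hit
8 -> hit
7 -> hit
8 -> hit
7 -> hit
5 -> fault, evict 2, frames [1, 7, 8, 3, 5]
8 -> hit
5 -> hit
8 -> hit
5 -> hit
8 -> hit

{1, 3, 5, 7, 8}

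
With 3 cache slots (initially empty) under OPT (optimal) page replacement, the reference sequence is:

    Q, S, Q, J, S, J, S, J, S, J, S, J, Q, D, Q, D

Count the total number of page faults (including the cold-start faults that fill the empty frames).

4

Q -> fault, frames {Q}
S -> fault, frames {Q,S}
Q -> hit
J -> fault, frames {Q,S,J}
S -> hit
J -> hit
S -> hit
J -> hit
S -> hit
J -> hit
S -> hit
J -> hit
Q -> hit
D -> fault, evict J, frames {Q,S,D}
Q -> hit
D -> hit
Page faults: 4.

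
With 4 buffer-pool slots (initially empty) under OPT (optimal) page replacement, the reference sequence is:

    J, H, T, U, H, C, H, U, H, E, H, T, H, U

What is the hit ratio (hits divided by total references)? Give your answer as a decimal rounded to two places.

J → fault, frames (J)
H → fault, frames (J H)
T → fault, frames (J H T)
U → fault, frames (J H T U)
H → hit
C → fault, evict J, frames (H T U C)
H → hit
U → hit
H → hit
E → fault, evict C, frames (H T U E)
H → hit
T → hit
H → hit
U → hit
Hits: 8 of 14 references → 8/14 = 0.5714.

0.57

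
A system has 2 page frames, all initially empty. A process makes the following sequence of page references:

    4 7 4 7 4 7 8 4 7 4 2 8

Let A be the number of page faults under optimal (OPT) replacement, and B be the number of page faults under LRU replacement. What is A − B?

Under OPT: F F . . . . F . F . F F → 6 faults.
Under LRU: F F . . . . F F F . F F → 7 faults.
A − B = 6 − 7 = -1.

-1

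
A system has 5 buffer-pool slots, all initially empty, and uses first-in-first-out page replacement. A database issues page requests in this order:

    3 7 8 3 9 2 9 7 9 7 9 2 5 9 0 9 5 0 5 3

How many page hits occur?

3 -> miss, frames [3]
7 -> miss, frames [3, 7]
8 -> miss, frames [3, 7, 8]
3 -> hit
9 -> miss, frames [3, 7, 8, 9]
2 -> miss, frames [3, 7, 8, 9, 2]
9 -> hit
7 -> hit
9 -> hit
7 -> hit
9 -> hit
2 -> hit
5 -> miss, evict 3, frames [7, 8, 9, 2, 5]
9 -> hit
0 -> miss, evict 7, frames [8, 9, 2, 5, 0]
9 -> hit
5 -> hit
0 -> hit
5 -> hit
3 -> miss, evict 8, frames [9, 2, 5, 0, 3]
Hits: 12.

12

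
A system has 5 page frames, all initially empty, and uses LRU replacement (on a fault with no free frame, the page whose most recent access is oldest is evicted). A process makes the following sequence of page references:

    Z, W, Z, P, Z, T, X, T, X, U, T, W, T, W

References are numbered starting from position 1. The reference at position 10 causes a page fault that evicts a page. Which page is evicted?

W

pos 1: Z → fault, frames {Z}
pos 2: W → fault, frames {Z,W}
pos 3: Z → hit
pos 4: P → fault, frames {W,Z,P}
pos 5: Z → hit
pos 6: T → fault, frames {W,P,Z,T}
pos 7: X → fault, frames {W,P,Z,T,X}
pos 8: T → hit
pos 9: X → hit
pos 10: U → fault, evict W, frames {P,Z,T,X,U}
At position 10, page W is evicted.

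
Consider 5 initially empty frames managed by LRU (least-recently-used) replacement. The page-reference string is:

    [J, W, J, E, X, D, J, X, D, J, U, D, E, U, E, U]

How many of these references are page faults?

6

J → miss, frames [J]
W → miss, frames [J, W]
J → hit
E → miss, frames [W, J, E]
X → miss, frames [W, J, E, X]
D → miss, frames [W, J, E, X, D]
J → hit
X → hit
D → hit
J → hit
U → miss, evict W, frames [E, X, D, J, U]
D → hit
E → hit
U → hit
E → hit
U → hit
Page faults: 6.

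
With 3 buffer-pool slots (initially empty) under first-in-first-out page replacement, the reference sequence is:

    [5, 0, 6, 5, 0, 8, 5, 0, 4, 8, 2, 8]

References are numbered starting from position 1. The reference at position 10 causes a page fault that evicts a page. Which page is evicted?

5

pos 1: 5: miss, frames [5]
pos 2: 0: miss, frames [5, 0]
pos 3: 6: miss, frames [5, 0, 6]
pos 4: 5: hit
pos 5: 0: hit
pos 6: 8: miss, evict 5, frames [0, 6, 8]
pos 7: 5: miss, evict 0, frames [6, 8, 5]
pos 8: 0: miss, evict 6, frames [8, 5, 0]
pos 9: 4: miss, evict 8, frames [5, 0, 4]
pos 10: 8: miss, evict 5, frames [0, 4, 8]
At position 10, page 5 is evicted.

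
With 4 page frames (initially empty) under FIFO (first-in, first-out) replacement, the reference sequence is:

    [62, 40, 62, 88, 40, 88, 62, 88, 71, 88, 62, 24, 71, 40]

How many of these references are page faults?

62 → miss, frames {62}
40 → miss, frames {62,40}
62 → hit
88 → miss, frames {62,40,88}
40 → hit
88 → hit
62 → hit
88 → hit
71 → miss, frames {62,40,88,71}
88 → hit
62 → hit
24 → miss, evict 62, frames {40,88,71,24}
71 → hit
40 → hit
Page faults: 5.

5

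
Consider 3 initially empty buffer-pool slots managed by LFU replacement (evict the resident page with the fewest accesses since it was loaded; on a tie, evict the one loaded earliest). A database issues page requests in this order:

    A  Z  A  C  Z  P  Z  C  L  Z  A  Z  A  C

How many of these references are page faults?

7

A → miss, frames (A)
Z → miss, frames (A Z)
A → hit
C → miss, frames (A Z C)
Z → hit
P → miss, evict C, frames (A Z P)
Z → hit
C → miss, evict P, frames (A Z C)
L → miss, evict C, frames (A Z L)
Z → hit
A → hit
Z → hit
A → hit
C → miss, evict L, frames (A Z C)
Page faults: 7.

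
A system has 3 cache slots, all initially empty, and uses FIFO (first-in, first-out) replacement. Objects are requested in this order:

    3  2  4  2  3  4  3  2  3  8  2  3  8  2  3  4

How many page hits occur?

9

3 → miss, frames {3}
2 → miss, frames {3,2}
4 → miss, frames {3,2,4}
2 → hit
3 → hit
4 → hit
3 → hit
2 → hit
3 → hit
8 → miss, evict 3, frames {2,4,8}
2 → hit
3 → miss, evict 2, frames {4,8,3}
8 → hit
2 → miss, evict 4, frames {8,3,2}
3 → hit
4 → miss, evict 8, frames {3,2,4}
Hits: 9.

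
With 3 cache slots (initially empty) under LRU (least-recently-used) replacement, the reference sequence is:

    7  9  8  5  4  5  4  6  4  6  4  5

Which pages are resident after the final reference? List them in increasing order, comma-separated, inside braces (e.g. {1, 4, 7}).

{4, 5, 6}

7 → miss, frames {7}
9 → miss, frames {7,9}
8 → miss, frames {7,9,8}
5 → miss, evict 7, frames {9,8,5}
4 → miss, evict 9, frames {8,5,4}
5 → hit
4 → hit
6 → miss, evict 8, frames {5,4,6}
4 → hit
6 → hit
4 → hit
5 → hit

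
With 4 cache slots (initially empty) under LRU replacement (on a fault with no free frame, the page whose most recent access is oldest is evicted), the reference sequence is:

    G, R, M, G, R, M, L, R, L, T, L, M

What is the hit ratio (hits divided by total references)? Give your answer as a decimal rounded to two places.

G: fault, frames (G)
R: fault, frames (G R)
M: fault, frames (G R M)
G: hit
R: hit
M: hit
L: fault, frames (G R M L)
R: hit
L: hit
T: fault, evict G, frames (M R L T)
L: hit
M: hit
Hits: 7 of 12 references → 7/12 = 0.5833.

0.58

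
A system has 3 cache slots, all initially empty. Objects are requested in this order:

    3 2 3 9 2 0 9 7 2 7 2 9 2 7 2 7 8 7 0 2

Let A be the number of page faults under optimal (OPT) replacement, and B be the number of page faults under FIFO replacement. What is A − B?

Under OPT: F F . F . F . F . . . . . . . . F . F . → 7 faults.
Under FIFO: F F . F . F . F F . . F . . . . F F F F → 11 faults.
A − B = 7 − 11 = -4.

-4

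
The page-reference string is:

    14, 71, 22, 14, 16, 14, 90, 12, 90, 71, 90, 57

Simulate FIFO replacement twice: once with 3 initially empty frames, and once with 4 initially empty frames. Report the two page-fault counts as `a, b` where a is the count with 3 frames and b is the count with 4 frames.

3 frames: F F F . F F F F . F . F → 9 faults.
4 frames: F F F . F . F F . F . F → 8 faults.
8 < 9: adding a frame reduced faults, as is typical.

9, 8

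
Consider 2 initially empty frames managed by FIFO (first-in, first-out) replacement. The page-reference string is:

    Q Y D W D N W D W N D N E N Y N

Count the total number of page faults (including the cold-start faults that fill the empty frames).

Q: fault, frames [Q]
Y: fault, frames [Q, Y]
D: fault, evict Q, frames [Y, D]
W: fault, evict Y, frames [D, W]
D: hit
N: fault, evict D, frames [W, N]
W: hit
D: fault, evict W, frames [N, D]
W: fault, evict N, frames [D, W]
N: fault, evict D, frames [W, N]
D: fault, evict W, frames [N, D]
N: hit
E: fault, evict N, frames [D, E]
N: fault, evict D, frames [E, N]
Y: fault, evict E, frames [N, Y]
N: hit
Page faults: 12.

12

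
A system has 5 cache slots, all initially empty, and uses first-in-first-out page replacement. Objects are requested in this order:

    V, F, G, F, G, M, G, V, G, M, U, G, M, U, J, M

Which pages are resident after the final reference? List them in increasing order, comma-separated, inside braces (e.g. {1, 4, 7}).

V → fault, frames [V]
F → fault, frames [V, F]
G → fault, frames [V, F, G]
F → hit
G → hit
M → fault, frames [V, F, G, M]
G → hit
V → hit
G → hit
M → hit
U → fault, frames [V, F, G, M, U]
G → hit
M → hit
U → hit
J → fault, evict V, frames [F, G, M, U, J]
M → hit

{F, G, J, M, U}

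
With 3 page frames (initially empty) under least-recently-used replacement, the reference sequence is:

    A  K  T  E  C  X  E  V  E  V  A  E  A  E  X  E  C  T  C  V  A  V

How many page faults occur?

A → miss, frames {A}
K → miss, frames {A,K}
T → miss, frames {A,K,T}
E → miss, evict A, frames {K,T,E}
C → miss, evict K, frames {T,E,C}
X → miss, evict T, frames {E,C,X}
E → hit
V → miss, evict C, frames {X,E,V}
E → hit
V → hit
A → miss, evict X, frames {E,V,A}
E → hit
A → hit
E → hit
X → miss, evict V, frames {A,E,X}
E → hit
C → miss, evict A, frames {X,E,C}
T → miss, evict X, frames {E,C,T}
C → hit
V → miss, evict E, frames {T,C,V}
A → miss, evict T, frames {C,V,A}
V → hit
Page faults: 13.

13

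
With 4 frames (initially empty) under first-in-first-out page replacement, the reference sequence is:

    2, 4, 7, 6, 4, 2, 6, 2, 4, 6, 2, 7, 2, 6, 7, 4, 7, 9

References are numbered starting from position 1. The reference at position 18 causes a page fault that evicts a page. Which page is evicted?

2

pos 1: 2: fault, frames {2}
pos 2: 4: fault, frames {2,4}
pos 3: 7: fault, frames {2,4,7}
pos 4: 6: fault, frames {2,4,7,6}
pos 5: 4: hit
pos 6: 2: hit
pos 7: 6: hit
pos 8: 2: hit
pos 9: 4: hit
pos 10: 6: hit
pos 11: 2: hit
pos 12: 7: hit
pos 13: 2: hit
pos 14: 6: hit
pos 15: 7: hit
pos 16: 4: hit
pos 17: 7: hit
pos 18: 9: fault, evict 2, frames {4,7,6,9}
At position 18, page 2 is evicted.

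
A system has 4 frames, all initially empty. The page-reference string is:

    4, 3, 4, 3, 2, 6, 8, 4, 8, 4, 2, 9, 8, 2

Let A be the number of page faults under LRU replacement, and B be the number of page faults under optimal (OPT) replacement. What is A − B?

Under LRU: F F . . F F F F . . . F . . → 7 faults.
Under OPT: F F . . F F F . . . . F . . → 6 faults.
A − B = 7 − 6 = 1.

1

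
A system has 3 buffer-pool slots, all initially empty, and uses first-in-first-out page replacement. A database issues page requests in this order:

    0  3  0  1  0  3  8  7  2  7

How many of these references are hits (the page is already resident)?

0: miss, frames [0]
3: miss, frames [0, 3]
0: hit
1: miss, frames [0, 3, 1]
0: hit
3: hit
8: miss, evict 0, frames [3, 1, 8]
7: miss, evict 3, frames [1, 8, 7]
2: miss, evict 1, frames [8, 7, 2]
7: hit
Hits: 4.

4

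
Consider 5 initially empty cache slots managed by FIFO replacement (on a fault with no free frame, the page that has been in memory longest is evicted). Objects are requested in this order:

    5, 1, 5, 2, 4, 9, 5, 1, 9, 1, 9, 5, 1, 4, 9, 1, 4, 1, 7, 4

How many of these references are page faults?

6

5: fault, frames [5]
1: fault, frames [5, 1]
5: hit
2: fault, frames [5, 1, 2]
4: fault, frames [5, 1, 2, 4]
9: fault, frames [5, 1, 2, 4, 9]
5: hit
1: hit
9: hit
1: hit
9: hit
5: hit
1: hit
4: hit
9: hit
1: hit
4: hit
1: hit
7: fault, evict 5, frames [1, 2, 4, 9, 7]
4: hit
Page faults: 6.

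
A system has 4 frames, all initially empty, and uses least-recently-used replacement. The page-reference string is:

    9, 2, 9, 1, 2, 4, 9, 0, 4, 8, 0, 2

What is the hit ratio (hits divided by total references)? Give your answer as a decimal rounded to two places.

0.42

9: miss, frames (9)
2: miss, frames (9 2)
9: hit
1: miss, frames (2 9 1)
2: hit
4: miss, frames (9 1 2 4)
9: hit
0: miss, evict 1, frames (2 4 9 0)
4: hit
8: miss, evict 2, frames (9 0 4 8)
0: hit
2: miss, evict 9, frames (4 8 0 2)
Hits: 5 of 12 references → 5/12 = 0.4167.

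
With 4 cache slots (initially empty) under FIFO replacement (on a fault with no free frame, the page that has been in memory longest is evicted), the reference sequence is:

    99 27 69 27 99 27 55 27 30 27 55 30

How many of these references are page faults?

99: miss, frames (99)
27: miss, frames (99 27)
69: miss, frames (99 27 69)
27: hit
99: hit
27: hit
55: miss, frames (99 27 69 55)
27: hit
30: miss, evict 99, frames (27 69 55 30)
27: hit
55: hit
30: hit
Page faults: 5.

5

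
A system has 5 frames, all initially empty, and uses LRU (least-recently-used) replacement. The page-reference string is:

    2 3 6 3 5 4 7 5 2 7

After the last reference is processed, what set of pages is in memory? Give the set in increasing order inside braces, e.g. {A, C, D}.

{2, 3, 4, 5, 7}

2 -> fault, frames (2)
3 -> fault, frames (2 3)
6 -> fault, frames (2 3 6)
3 -> hit
5 -> fault, frames (2 6 3 5)
4 -> fault, frames (2 6 3 5 4)
7 -> fault, evict 2, frames (6 3 5 4 7)
5 -> hit
2 -> fault, evict 6, frames (3 4 7 5 2)
7 -> hit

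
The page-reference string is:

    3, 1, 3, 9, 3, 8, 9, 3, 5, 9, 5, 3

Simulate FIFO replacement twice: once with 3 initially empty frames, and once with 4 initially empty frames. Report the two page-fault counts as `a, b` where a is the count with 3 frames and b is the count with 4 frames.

3 frames: F F . F . F . F F F . . → 7 faults.
4 frames: F F . F . F . . F . . F → 6 faults.
6 < 7: adding a frame reduced faults, as is typical.

7, 6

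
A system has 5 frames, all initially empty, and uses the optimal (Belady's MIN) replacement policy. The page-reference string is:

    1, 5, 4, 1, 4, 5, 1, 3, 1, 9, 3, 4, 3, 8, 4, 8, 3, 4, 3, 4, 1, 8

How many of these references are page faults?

6

1 -> miss, frames (1)
5 -> miss, frames (1 5)
4 -> miss, frames (1 5 4)
1 -> hit
4 -> hit
5 -> hit
1 -> hit
3 -> miss, frames (1 5 4 3)
1 -> hit
9 -> miss, frames (1 5 4 3 9)
3 -> hit
4 -> hit
3 -> hit
8 -> miss, evict 9, frames (1 5 4 3 8)
4 -> hit
8 -> hit
3 -> hit
4 -> hit
3 -> hit
4 -> hit
1 -> hit
8 -> hit
Page faults: 6.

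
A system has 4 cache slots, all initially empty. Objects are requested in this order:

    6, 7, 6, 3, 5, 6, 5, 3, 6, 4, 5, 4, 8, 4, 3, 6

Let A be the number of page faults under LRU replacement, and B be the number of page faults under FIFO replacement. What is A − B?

1

Under LRU: F F . F F . . . . F . . F . F F → 8 faults.
Under FIFO: F F . F F . . . . F . . F . . F → 7 faults.
A − B = 8 − 7 = 1.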